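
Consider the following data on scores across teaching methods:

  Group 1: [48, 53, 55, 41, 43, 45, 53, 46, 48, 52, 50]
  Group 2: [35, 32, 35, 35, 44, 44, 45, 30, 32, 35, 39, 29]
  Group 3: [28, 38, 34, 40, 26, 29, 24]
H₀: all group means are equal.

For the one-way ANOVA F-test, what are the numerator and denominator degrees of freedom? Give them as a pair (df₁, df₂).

degrees of freedom = [2, 27]

k = 3 groups, N = 30 total
df = (k−1, N−k) = (3−1, 30−3) = (2, 27)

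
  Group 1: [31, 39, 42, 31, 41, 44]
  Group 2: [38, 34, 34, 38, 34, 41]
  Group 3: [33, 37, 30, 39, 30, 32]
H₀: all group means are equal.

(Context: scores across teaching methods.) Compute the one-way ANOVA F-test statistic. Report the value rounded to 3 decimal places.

Group means [38.00, 36.50, 33.50], grand mean 36.000
SSB = Σnᵢ(x̄ᵢ−x̄)² = 63.000; SSW = ΣΣ(x−x̄ᵢ)² = 273.000
MSB = 63.000/2 = 31.5000; MSW = 273.000/15 = 18.2000
F = MSB/MSW = 1.7308
df = (2, 15)

test statistic = 1.731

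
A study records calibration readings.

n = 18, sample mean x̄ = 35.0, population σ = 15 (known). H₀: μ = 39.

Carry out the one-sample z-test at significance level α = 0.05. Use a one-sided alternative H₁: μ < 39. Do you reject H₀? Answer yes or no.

reject H₀: no

SE = σ/√n = 15/√18 = 3.5355
z = (x̄−μ₀)/SE = (35.0−39)/3.5355 = -1.1314
p-value (one-sided, H₁ less) = 0.12895
At α=0.05: p ≥ α → fail to reject H₀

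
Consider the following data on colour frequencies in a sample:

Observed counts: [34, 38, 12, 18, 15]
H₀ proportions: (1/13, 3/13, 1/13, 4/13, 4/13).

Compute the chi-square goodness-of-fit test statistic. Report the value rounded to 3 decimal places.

n = 117; E_i = n·p_i = [9.00, 27.00, 9.00, 36.00, 36.00]
χ² = (34−9.00)²/9.00 + (38−27.00)²/27.00 + (12−9.00)²/9.00 + (18−36.00)²/36.00 + (15−36.00)²/36.00 = 96.1759
df = 4

test statistic = 96.176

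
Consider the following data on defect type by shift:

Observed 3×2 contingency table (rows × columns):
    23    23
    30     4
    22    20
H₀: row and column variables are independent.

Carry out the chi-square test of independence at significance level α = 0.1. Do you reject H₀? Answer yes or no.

reject H₀: yes

Row totals [46, 34, 42], col totals [75, 47], n=122
χ² = (23−28.28)²/28.28 + (23−17.72)²/17.72 + (30−20.90)²/20.90 + (4−13.10)²/13.10 + (22−25.82)²/25.82 + (20−16.18)²/16.18 = 14.3049
df = 2
p-value (upper-tail) = 0.00078
At α=0.1: p < α → reject H₀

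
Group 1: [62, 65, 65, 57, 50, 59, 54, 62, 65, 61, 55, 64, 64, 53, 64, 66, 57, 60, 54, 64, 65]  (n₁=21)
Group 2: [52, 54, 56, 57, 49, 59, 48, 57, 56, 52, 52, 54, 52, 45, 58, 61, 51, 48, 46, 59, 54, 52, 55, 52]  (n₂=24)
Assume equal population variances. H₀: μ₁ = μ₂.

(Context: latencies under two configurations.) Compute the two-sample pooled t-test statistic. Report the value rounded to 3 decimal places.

test statistic = 5.182

x̄₁=60.286, s₁=4.859, n₁=21
x̄₂=53.292, s₂=4.196, n₂=24
s_p² = [20·4.859² + 23·4.196²]/43 = 20.4010
SE = √(s_p²·(1/21+1/24)) = 1.3496
t = (60.286−53.292)/1.3496 = 5.1822
df = 43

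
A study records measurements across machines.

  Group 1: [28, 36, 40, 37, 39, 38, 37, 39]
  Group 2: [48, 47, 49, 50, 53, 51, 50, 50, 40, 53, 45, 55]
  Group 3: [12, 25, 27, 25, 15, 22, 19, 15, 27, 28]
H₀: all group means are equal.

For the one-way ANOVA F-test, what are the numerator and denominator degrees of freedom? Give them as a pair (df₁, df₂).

degrees of freedom = [2, 27]

k = 3 groups, N = 30 total
df = (k−1, N−k) = (3−1, 30−3) = (2, 27)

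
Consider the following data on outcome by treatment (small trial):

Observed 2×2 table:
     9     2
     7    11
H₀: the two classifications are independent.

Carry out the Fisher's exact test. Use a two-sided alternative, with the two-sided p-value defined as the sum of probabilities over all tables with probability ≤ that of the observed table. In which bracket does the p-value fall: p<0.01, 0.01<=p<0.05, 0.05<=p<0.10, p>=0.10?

Margins: r₁=11, r₂=18, c₁=16, c₂=13, n=29
p_obs = C(11,9)·C(18,7)/C(29,16); sum pmf over tables with pmf ≤ p_obs
p-value (two-sided) = 0.05237
→ bracket: 0.05<=p<0.10

p-value bracket: 0.05<=p<0.10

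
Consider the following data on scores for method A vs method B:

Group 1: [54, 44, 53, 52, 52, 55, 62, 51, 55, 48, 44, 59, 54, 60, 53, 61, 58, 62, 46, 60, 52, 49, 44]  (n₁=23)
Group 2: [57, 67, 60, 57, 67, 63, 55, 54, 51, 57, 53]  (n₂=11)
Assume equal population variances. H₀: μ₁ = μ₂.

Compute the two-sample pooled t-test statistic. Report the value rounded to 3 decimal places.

x̄₁=53.391, s₁=5.766, n₁=23
x̄₂=58.273, s₂=5.405, n₂=11
s_p² = [22·5.766² + 10·5.405²]/32 = 31.9894
SE = √(s_p²·(1/23+1/11)) = 2.0734
t = (53.391−58.273)/2.0734 = -2.3543
df = 32

test statistic = -2.354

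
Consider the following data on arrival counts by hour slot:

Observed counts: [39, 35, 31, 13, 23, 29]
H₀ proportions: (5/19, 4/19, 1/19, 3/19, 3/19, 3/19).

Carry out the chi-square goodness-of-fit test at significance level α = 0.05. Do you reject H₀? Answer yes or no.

n = 170; E_i = n·p_i = [44.74, 35.79, 8.95, 26.84, 26.84, 26.84]
χ² = (39−44.74)²/44.74 + (35−35.79)²/35.79 + (31−8.95)²/8.95 + (13−26.84)²/26.84 + (23−26.84)²/26.84 + (29−26.84)²/26.84 = 62.9679
df = 5
p-value (upper-tail) = 0.00000
At α=0.05: p < α → reject H₀

reject H₀: yes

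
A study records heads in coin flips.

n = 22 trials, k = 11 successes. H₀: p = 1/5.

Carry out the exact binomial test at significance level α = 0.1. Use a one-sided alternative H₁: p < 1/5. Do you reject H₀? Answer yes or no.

reject H₀: no

Exact binomial: n=22, k=11, p₀=1/5=0.2000
P(X≤11) from Σ C(n,i)·p₀^i·(1−p₀)^(n−i)
p-value (one-sided, H₁ less) = 0.99965
At α=0.1: p ≥ α → fail to reject H₀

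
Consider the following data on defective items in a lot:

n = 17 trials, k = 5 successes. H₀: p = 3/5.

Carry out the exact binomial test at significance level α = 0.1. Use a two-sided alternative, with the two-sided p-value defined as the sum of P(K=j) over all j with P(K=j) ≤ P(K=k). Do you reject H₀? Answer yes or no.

reject H₀: yes

Exact binomial: n=17, k=5, p₀=3/5=0.6000
P(X=j) = C(n,j)·p₀^j·(1−p₀)^(n−j); p = Σ P(X=j) over j with P(X=j) ≤ P(X=5)
p-value (two-sided) = 0.01268
At α=0.1: p < α → reject H₀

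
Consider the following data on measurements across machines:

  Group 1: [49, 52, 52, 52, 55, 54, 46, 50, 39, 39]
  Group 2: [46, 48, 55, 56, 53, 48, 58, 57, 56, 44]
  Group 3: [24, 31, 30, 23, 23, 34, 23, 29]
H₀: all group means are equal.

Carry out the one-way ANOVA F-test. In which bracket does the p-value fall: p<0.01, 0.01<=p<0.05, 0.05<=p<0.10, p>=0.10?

Group means [48.80, 52.10, 27.12], grand mean 43.786
SSB = Σnᵢ(x̄ᵢ−x̄)² = 3163.339; SSW = ΣΣ(x−x̄ᵢ)² = 667.375
MSB = 3163.339/2 = 1581.6696; MSW = 667.375/25 = 26.6950
F = MSB/MSW = 59.2497
df = (2, 25)
p-value (upper-tail) = 0.00000
→ bracket: p<0.01

p-value bracket: p<0.01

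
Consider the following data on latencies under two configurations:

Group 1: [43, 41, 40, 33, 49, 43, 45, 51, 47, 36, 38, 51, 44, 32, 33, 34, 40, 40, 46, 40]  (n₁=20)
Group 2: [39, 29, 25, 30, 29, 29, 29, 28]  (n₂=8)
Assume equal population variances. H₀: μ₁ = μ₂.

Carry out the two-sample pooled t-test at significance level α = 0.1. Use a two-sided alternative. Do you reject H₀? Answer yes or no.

x̄₁=41.300, s₁=5.859, n₁=20
x̄₂=29.750, s₂=4.027, n₂=8
s_p² = [19·5.859² + 7·4.027²]/26 = 29.4500
SE = √(s_p²·(1/20+1/8)) = 2.2702
t = (41.300−29.750)/2.2702 = 5.0877
df = 26
p-value (two-sided) = 0.00003
At α=0.1: p < α → reject H₀

reject H₀: yes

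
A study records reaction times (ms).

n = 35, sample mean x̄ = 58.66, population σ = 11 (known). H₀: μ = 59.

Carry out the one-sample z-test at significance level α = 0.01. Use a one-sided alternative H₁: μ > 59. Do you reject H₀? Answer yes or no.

SE = σ/√n = 11/√35 = 1.8593
z = (x̄−μ₀)/SE = (58.66−59)/1.8593 = -0.1829
p-value (one-sided, H₁ greater) = 0.57255
At α=0.01: p ≥ α → fail to reject H₀

reject H₀: no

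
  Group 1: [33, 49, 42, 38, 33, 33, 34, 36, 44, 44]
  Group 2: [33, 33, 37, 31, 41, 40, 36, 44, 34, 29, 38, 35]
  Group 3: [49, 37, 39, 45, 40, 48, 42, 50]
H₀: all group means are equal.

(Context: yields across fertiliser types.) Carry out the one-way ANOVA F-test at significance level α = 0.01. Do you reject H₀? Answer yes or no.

Group means [38.60, 35.92, 43.75], grand mean 38.900
SSB = Σnᵢ(x̄ᵢ−x̄)² = 295.883; SSW = ΣΣ(x−x̄ᵢ)² = 678.817
MSB = 295.883/2 = 147.9417; MSW = 678.817/27 = 25.1414
F = MSB/MSW = 5.8844
df = (2, 27)
p-value (upper-tail) = 0.00757
At α=0.01: p < α → reject H₀

reject H₀: yes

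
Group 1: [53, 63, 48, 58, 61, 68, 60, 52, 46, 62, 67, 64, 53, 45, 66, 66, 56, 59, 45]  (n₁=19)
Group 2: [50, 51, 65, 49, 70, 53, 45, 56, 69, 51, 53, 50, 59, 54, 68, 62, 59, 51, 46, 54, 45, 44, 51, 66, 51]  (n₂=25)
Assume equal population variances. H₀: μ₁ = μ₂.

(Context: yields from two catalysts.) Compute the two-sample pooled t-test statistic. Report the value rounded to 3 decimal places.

x̄₁=57.474, s₁=7.698, n₁=19
x̄₂=54.880, s₂=7.828, n₂=25
s_p² = [18·7.698² + 24·7.828²]/42 = 60.4137
SE = √(s_p²·(1/19+1/25)) = 2.3656
t = (57.474−54.880)/2.3656 = 1.0964
df = 42

test statistic = 1.096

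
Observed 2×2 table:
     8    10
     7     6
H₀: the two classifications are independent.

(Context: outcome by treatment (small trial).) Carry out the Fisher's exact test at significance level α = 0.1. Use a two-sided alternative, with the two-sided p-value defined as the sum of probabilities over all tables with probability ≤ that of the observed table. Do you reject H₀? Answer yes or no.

Margins: r₁=18, r₂=13, c₁=15, c₂=16, n=31
p_obs = C(18,8)·C(13,7)/C(31,15); sum pmf over tables with pmf ≤ p_obs
p-value (two-sided) = 0.72239
At α=0.1: p ≥ α → fail to reject H₀

reject H₀: no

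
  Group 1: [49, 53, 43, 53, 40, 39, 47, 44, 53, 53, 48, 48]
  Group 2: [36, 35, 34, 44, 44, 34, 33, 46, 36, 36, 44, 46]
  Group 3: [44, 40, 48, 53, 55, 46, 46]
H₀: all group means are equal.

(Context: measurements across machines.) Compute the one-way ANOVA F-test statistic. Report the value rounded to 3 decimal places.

Group means [47.50, 39.00, 47.43], grand mean 44.194
SSB = Σnᵢ(x̄ᵢ−x̄)² = 528.124; SSW = ΣΣ(x−x̄ᵢ)² = 746.714
MSB = 528.124/2 = 264.0622; MSW = 746.714/28 = 26.6684
F = MSB/MSW = 9.9017
df = (2, 28)

test statistic = 9.902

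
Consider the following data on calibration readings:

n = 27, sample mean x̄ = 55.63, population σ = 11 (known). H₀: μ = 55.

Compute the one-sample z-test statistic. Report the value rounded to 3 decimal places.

test statistic = 0.298

SE = σ/√n = 11/√27 = 2.1170
z = (x̄−μ₀)/SE = (55.63−55)/2.1170 = 0.2976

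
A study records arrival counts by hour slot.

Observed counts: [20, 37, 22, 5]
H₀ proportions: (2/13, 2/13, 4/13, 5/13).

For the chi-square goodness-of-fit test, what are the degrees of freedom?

degrees of freedom = 3

df = k − 1 = 4 − 1 = 3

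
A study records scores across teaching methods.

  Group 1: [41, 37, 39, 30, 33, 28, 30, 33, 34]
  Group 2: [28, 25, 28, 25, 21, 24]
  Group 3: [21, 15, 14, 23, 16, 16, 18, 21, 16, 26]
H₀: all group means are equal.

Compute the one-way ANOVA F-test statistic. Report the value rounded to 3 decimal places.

test statistic = 37.189

Group means [33.89, 25.17, 18.60], grand mean 25.680
SSB = Σnᵢ(x̄ᵢ−x̄)² = 1109.318; SSW = ΣΣ(x−x̄ᵢ)² = 328.122
MSB = 1109.318/2 = 554.6589; MSW = 328.122/22 = 14.9146
F = MSB/MSW = 37.1889
df = (2, 22)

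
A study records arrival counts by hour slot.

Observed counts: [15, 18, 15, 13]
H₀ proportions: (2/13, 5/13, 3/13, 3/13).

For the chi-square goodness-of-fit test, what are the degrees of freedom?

degrees of freedom = 3

df = k − 1 = 4 − 1 = 3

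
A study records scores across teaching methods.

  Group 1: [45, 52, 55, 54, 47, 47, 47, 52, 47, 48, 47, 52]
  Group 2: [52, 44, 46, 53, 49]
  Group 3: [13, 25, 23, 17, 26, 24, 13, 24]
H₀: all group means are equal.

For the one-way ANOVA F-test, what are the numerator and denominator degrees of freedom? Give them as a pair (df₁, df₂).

k = 3 groups, N = 25 total
df = (k−1, N−k) = (3−1, 25−3) = (2, 22)

degrees of freedom = [2, 22]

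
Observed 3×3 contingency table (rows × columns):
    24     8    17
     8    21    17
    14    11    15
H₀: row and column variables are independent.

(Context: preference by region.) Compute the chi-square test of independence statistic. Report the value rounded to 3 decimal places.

test statistic = 13.992

Row totals [49, 46, 40], col totals [46, 40, 49], n=135
χ² = (24−16.70)²/16.70 + (8−14.52)²/14.52 + (17−17.79)²/17.79 + (8−15.67)²/15.67 + (21−13.63)²/13.63 + (17−16.70)²/16.70 + (14−13.63)²/13.63 + (11−11.85)²/11.85 + (15−14.52)²/14.52 = 13.9920
df = 4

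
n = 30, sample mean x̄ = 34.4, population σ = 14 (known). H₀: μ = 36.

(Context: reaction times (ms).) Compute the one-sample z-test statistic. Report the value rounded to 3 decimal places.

SE = σ/√n = 14/√30 = 2.5560
z = (x̄−μ₀)/SE = (34.4−36)/2.5560 = -0.6260

test statistic = -0.626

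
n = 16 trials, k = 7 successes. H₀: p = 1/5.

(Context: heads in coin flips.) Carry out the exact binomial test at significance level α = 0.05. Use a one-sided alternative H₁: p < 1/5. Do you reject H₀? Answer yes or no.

reject H₀: no

Exact binomial: n=16, k=7, p₀=1/5=0.2000
P(X≤7) from Σ C(n,i)·p₀^i·(1−p₀)^(n−i)
p-value (one-sided, H₁ less) = 0.99300
At α=0.05: p ≥ α → fail to reject H₀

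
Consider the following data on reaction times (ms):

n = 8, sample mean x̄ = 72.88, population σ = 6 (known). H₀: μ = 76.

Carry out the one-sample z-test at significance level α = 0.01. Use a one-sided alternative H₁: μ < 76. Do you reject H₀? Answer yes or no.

SE = σ/√n = 6/√8 = 2.1213
z = (x̄−μ₀)/SE = (72.88−76)/2.1213 = -1.4708
p-value (one-sided, H₁ less) = 0.07068
At α=0.01: p ≥ α → fail to reject H₀

reject H₀: no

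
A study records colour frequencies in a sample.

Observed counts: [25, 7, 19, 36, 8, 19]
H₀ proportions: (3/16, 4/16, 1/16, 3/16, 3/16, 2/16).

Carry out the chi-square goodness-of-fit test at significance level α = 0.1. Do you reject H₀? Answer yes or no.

reject H₀: yes

n = 114; E_i = n·p_i = [21.38, 28.50, 7.12, 21.38, 21.38, 14.25]
χ² = (25−21.38)²/21.38 + (7−28.50)²/28.50 + (19−7.12)²/7.12 + (36−21.38)²/21.38 + (8−21.38)²/21.38 + (19−14.25)²/14.25 = 56.5848
df = 5
p-value (upper-tail) = 0.00000
At α=0.1: p < α → reject H₀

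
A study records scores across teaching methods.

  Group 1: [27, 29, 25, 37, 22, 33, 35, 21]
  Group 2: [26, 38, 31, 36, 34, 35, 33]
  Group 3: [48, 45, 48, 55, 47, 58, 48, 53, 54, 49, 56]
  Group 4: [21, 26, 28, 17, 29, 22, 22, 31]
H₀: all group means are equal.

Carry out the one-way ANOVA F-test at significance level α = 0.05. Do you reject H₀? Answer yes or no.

Group means [28.62, 33.29, 51.00, 24.50], grand mean 35.853
SSB = Σnᵢ(x̄ᵢ−x̄)² = 4018.961; SSW = ΣΣ(x−x̄ᵢ)² = 683.304
MSB = 4018.961/3 = 1339.6537; MSW = 683.304/30 = 22.7768
F = MSB/MSW = 58.8166
df = (3, 30)
p-value (upper-tail) = 0.00000
At α=0.05: p < α → reject H₀

reject H₀: yes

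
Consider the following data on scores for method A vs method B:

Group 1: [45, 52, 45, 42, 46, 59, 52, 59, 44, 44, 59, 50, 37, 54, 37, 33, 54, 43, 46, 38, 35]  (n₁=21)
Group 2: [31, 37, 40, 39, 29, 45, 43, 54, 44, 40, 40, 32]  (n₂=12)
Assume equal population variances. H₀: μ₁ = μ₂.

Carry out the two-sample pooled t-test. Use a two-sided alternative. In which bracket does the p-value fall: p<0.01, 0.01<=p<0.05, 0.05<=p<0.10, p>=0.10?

x̄₁=46.381, s₁=7.972, n₁=21
x̄₂=39.500, s₂=6.869, n₂=12
s_p² = [20·7.972² + 11·6.869²]/31 = 57.7404
SE = √(s_p²·(1/21+1/12)) = 2.7498
t = (46.381−39.500)/2.7498 = 2.5024
df = 31
p-value (two-sided) = 0.01782
→ bracket: 0.01<=p<0.05

p-value bracket: 0.01<=p<0.05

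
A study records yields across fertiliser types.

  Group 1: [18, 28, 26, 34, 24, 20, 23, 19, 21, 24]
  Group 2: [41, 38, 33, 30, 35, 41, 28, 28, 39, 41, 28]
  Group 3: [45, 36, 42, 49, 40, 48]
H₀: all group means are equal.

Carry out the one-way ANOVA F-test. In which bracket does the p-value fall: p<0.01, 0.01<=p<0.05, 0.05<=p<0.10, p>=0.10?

p-value bracket: p<0.01

Group means [23.70, 34.73, 43.33], grand mean 32.556
SSB = Σnᵢ(x̄ᵢ−x̄)² = 1533.052; SSW = ΣΣ(x−x̄ᵢ)² = 637.615
MSB = 1533.052/2 = 766.5258; MSW = 637.615/24 = 26.5673
F = MSB/MSW = 28.8522
df = (2, 24)
p-value (upper-tail) = 0.00000
→ bracket: p<0.01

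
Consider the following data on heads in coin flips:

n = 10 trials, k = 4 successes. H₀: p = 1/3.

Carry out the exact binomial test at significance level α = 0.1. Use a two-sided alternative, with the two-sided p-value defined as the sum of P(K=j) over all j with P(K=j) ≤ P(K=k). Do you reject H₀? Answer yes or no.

Exact binomial: n=10, k=4, p₀=1/3=0.3333
P(X=j) = C(n,j)·p₀^j·(1−p₀)^(n−j); p = Σ P(X=j) over j with P(X=j) ≤ P(X=4)
p-value (two-sided) = 0.73988
At α=0.1: p ≥ α → fail to reject H₀

reject H₀: no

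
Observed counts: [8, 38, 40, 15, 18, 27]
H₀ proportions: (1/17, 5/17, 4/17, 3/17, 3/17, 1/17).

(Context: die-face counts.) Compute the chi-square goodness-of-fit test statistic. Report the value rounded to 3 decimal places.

test statistic = 47.847

n = 146; E_i = n·p_i = [8.59, 42.94, 34.35, 25.76, 25.76, 8.59]
χ² = (8−8.59)²/8.59 + (38−42.94)²/42.94 + (40−34.35)²/34.35 + (15−25.76)²/25.76 + (18−25.76)²/25.76 + (27−8.59)²/8.59 = 47.8466
df = 5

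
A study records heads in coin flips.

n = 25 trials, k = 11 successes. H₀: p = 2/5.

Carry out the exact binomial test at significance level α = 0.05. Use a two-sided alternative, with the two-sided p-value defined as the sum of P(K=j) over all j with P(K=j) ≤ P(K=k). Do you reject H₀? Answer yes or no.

Exact binomial: n=25, k=11, p₀=2/5=0.4000
P(X=j) = C(n,j)·p₀^j·(1−p₀)^(n−j); p = Σ P(X=j) over j with P(X=j) ≤ P(X=11)
p-value (two-sided) = 0.68776
At α=0.05: p ≥ α → fail to reject H₀

reject H₀: no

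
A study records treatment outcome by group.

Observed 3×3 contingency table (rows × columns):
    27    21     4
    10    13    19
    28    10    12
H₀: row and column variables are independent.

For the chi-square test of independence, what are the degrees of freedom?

df = (r−1)(c−1) = (3−1)·(3−1) = 4

degrees of freedom = 4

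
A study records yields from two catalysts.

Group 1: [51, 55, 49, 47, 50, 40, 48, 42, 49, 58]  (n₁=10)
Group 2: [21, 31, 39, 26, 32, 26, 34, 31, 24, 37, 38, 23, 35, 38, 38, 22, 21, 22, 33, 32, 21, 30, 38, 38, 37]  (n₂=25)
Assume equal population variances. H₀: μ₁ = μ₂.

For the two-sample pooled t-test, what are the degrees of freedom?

df = n₁ + n₂ − 2 = 10 + 25 − 2 = 33

degrees of freedom = 33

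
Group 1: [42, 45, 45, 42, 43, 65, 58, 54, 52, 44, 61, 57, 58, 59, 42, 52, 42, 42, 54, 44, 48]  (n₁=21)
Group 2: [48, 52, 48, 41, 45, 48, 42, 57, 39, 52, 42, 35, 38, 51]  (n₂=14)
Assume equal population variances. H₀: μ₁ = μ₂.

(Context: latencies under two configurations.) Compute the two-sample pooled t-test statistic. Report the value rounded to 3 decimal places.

x̄₁=49.952, s₁=7.546, n₁=21
x̄₂=45.571, s₂=6.321, n₂=14
s_p² = [20·7.546² + 13·6.321²]/33 = 50.2540
SE = √(s_p²·(1/21+1/14)) = 2.4459
t = (49.952−45.571)/2.4459 = 1.7911
df = 33

test statistic = 1.791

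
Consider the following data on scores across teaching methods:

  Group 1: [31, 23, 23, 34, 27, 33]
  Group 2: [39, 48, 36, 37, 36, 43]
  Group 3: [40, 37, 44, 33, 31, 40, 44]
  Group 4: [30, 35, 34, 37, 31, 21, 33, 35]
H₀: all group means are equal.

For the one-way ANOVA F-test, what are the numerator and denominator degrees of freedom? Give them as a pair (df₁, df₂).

degrees of freedom = [3, 23]

k = 4 groups, N = 27 total
df = (k−1, N−k) = (4−1, 27−4) = (3, 23)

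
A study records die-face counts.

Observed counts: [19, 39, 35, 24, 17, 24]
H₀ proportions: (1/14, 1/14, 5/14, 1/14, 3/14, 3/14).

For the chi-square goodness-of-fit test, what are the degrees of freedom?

degrees of freedom = 5

df = k − 1 = 6 − 1 = 5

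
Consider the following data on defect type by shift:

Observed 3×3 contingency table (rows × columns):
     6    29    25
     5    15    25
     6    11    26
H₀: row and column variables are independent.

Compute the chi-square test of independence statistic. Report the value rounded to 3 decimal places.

Row totals [60, 45, 43], col totals [17, 55, 76], n=148
χ² = (6−6.89)²/6.89 + (29−22.30)²/22.30 + (25−30.81)²/30.81 + (5−5.17)²/5.17 + (15−16.72)²/16.72 + (25−23.11)²/23.11 + (6−4.94)²/4.94 + (11−15.98)²/15.98 + (26−22.08)²/22.08 = 6.0393
df = 4

test statistic = 6.039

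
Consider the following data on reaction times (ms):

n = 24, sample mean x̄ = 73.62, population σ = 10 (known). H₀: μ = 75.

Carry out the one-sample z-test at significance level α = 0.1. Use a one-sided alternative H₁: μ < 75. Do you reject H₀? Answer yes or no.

reject H₀: no

SE = σ/√n = 10/√24 = 2.0412
z = (x̄−μ₀)/SE = (73.62−75)/2.0412 = -0.6761
p-value (one-sided, H₁ less) = 0.24950
At α=0.1: p ≥ α → fail to reject H₀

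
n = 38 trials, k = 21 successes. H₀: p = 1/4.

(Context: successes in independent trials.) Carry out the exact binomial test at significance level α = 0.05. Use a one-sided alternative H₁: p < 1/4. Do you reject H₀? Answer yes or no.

reject H₀: no

Exact binomial: n=38, k=21, p₀=1/4=0.2500
P(X≤21) from Σ C(n,i)·p₀^i·(1−p₀)^(n−i)
p-value (one-sided, H₁ less) = 0.99998
At α=0.05: p ≥ α → fail to reject H₀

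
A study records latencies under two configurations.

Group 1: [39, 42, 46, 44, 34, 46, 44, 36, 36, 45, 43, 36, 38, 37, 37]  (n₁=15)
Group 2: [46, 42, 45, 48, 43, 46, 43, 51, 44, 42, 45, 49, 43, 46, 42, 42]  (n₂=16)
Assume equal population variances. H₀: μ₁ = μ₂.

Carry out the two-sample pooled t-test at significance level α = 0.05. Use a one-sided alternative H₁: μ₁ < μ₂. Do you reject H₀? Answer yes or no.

x̄₁=40.200, s₁=4.212, n₁=15
x̄₂=44.812, s₂=2.738, n₂=16
s_p² = [14·4.212² + 15·2.738²]/29 = 12.4427
SE = √(s_p²·(1/15+1/16)) = 1.2677
t = (40.200−44.812)/1.2677 = -3.6383
df = 29
p-value (one-sided, H₁ less) = 0.00053
At α=0.05: p < α → reject H₀

reject H₀: yes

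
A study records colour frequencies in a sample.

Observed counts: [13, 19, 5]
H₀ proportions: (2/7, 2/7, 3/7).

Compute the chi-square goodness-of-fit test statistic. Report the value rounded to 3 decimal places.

test statistic = 14.712

n = 37; E_i = n·p_i = [10.57, 10.57, 15.86]
χ² = (13−10.57)²/10.57 + (19−10.57)²/10.57 + (5−15.86)²/15.86 = 14.7117
df = 2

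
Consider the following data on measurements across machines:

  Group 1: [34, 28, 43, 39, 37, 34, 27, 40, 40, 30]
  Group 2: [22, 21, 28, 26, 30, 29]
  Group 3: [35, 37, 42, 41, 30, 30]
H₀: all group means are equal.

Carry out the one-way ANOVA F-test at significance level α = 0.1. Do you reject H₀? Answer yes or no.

reject H₀: yes

Group means [35.20, 26.00, 35.83], grand mean 32.864
SSB = Σnᵢ(x̄ᵢ−x̄)² = 390.158; SSW = ΣΣ(x−x̄ᵢ)² = 478.433
MSB = 390.158/2 = 195.0788; MSW = 478.433/19 = 25.1807
F = MSB/MSW = 7.7472
df = (2, 19)
p-value (upper-tail) = 0.00346
At α=0.1: p < α → reject H₀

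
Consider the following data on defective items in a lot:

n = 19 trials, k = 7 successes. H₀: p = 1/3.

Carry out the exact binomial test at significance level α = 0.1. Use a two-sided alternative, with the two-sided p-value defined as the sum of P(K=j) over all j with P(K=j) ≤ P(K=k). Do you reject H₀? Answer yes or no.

Exact binomial: n=19, k=7, p₀=1/3=0.3333
P(X=j) = C(n,j)·p₀^j·(1−p₀)^(n−j); p = Σ P(X=j) over j with P(X=j) ≤ P(X=7)
p-value (two-sided) = 0.80876
At α=0.1: p ≥ α → fail to reject H₀

reject H₀: no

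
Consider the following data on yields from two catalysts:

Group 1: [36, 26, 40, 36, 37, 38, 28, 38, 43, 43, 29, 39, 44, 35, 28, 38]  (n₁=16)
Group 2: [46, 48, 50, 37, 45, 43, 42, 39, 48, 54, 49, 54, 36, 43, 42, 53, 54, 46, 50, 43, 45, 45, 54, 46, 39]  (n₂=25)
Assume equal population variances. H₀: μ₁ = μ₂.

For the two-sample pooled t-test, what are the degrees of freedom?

degrees of freedom = 39

df = n₁ + n₂ − 2 = 16 + 25 − 2 = 39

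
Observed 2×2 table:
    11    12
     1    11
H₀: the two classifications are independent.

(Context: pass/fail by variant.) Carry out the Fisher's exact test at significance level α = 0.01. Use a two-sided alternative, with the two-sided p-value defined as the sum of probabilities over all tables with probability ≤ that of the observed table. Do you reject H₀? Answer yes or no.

Margins: r₁=23, r₂=12, c₁=12, c₂=23, n=35
p_obs = C(23,11)·C(12,1)/C(35,12); sum pmf over tables with pmf ≤ p_obs
p-value (two-sided) = 0.02680
At α=0.01: p ≥ α → fail to reject H₀

reject H₀: no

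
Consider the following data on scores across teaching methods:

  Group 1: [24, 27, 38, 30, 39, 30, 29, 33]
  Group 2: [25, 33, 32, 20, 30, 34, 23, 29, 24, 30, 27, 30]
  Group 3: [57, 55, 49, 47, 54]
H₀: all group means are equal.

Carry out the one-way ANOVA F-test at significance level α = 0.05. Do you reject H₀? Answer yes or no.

reject H₀: yes

Group means [31.25, 28.08, 52.40], grand mean 33.960
SSB = Σnᵢ(x̄ᵢ−x̄)² = 2173.343; SSW = ΣΣ(x−x̄ᵢ)² = 463.617
MSB = 2173.343/2 = 1086.6717; MSW = 463.617/22 = 21.0735
F = MSB/MSW = 51.5658
df = (2, 22)
p-value (upper-tail) = 0.00000
At α=0.05: p < α → reject H₀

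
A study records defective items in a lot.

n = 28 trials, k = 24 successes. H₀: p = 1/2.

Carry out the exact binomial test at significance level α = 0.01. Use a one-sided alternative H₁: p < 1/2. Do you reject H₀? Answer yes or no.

reject H₀: no

Exact binomial: n=28, k=24, p₀=1/2=0.5000
P(X≤24) from Σ C(n,i)·p₀^i·(1−p₀)^(n−i)
p-value (one-sided, H₁ less) = 0.99999
At α=0.01: p ≥ α → fail to reject H₀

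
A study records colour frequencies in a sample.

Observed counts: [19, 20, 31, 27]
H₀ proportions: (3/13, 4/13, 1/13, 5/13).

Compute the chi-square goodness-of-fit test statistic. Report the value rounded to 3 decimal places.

test statistic = 80.863

n = 97; E_i = n·p_i = [22.38, 29.85, 7.46, 37.31]
χ² = (19−22.38)²/22.38 + (20−29.85)²/29.85 + (31−7.46)²/7.46 + (27−37.31)²/37.31 = 80.8632
df = 3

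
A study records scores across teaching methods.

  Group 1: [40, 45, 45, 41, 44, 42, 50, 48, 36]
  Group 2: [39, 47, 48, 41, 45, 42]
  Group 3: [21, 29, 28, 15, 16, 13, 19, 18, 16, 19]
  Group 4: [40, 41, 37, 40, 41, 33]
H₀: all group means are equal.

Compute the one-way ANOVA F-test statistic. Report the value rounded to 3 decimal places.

Group means [43.44, 43.67, 19.40, 38.67], grand mean 34.806
SSB = Σnᵢ(x̄ᵢ−x̄)² = 3605.550; SSW = ΣΣ(x−x̄ᵢ)² = 511.289
MSB = 3605.550/3 = 1201.8499; MSW = 511.289/27 = 18.9366
F = MSB/MSW = 63.4670
df = (3, 27)

test statistic = 63.467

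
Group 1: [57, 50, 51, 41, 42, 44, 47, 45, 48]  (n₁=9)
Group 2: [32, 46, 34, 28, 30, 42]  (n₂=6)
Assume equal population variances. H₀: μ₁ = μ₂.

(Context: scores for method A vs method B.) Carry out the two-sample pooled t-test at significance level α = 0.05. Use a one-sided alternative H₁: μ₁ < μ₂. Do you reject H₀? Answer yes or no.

reject H₀: no

x̄₁=47.222, s₁=4.994, n₁=9
x̄₂=35.333, s₂=7.118, n₂=6
s_p² = [8·4.994² + 5·7.118²]/13 = 34.8376
SE = √(s_p²·(1/9+1/6)) = 3.1108
t = (47.222−35.333)/3.1108 = 3.8218
df = 13
p-value (one-sided, H₁ less) = 0.99894
At α=0.05: p ≥ α → fail to reject H₀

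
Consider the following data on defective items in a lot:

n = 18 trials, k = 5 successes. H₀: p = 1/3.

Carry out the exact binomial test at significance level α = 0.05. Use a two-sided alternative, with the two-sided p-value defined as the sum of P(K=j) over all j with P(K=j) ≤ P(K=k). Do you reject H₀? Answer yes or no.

reject H₀: no

Exact binomial: n=18, k=5, p₀=1/3=0.3333
P(X=j) = C(n,j)·p₀^j·(1−p₀)^(n−j); p = Σ P(X=j) over j with P(X=j) ≤ P(X=5)
p-value (two-sided) = 0.80373
At α=0.05: p ≥ α → fail to reject H₀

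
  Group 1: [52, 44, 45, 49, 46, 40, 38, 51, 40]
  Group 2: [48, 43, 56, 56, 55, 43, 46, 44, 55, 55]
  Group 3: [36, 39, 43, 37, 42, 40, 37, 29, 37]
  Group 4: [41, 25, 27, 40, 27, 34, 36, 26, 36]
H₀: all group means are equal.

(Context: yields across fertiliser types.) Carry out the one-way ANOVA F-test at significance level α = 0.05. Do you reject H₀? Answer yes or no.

reject H₀: yes

Group means [45.00, 50.10, 37.78, 32.44], grand mean 41.568
SSB = Σnᵢ(x̄ᵢ−x̄)² = 1712.403; SSW = ΣΣ(x−x̄ᵢ)² = 950.678
MSB = 1712.403/3 = 570.8011; MSW = 950.678/33 = 28.8084
F = MSB/MSW = 19.8137
df = (3, 33)
p-value (upper-tail) = 0.00000
At α=0.05: p < α → reject H₀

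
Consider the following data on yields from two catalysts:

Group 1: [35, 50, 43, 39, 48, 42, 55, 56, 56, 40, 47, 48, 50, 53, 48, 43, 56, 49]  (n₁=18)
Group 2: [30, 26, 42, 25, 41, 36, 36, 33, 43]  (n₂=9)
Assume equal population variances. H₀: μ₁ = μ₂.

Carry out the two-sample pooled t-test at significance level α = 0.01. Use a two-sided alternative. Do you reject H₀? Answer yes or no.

x̄₁=47.667, s₁=6.297, n₁=18
x̄₂=34.667, s₂=6.708, n₂=9
s_p² = [17·6.297² + 8·6.708²]/25 = 41.3600
SE = √(s_p²·(1/18+1/9)) = 2.6255
t = (47.667−34.667)/2.6255 = 4.9514
df = 25
p-value (two-sided) = 0.00004
At α=0.01: p < α → reject H₀

reject H₀: yes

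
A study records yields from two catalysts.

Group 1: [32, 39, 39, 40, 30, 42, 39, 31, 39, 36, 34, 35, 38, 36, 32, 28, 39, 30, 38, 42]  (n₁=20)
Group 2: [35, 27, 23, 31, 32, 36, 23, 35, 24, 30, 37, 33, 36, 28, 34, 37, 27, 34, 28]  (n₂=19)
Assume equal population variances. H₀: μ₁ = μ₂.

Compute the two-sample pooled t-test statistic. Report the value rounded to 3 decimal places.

test statistic = 3.409

x̄₁=35.950, s₁=4.224, n₁=20
x̄₂=31.053, s₂=4.743, n₂=19
s_p² = [19·4.224² + 18·4.743²]/37 = 20.1053
SE = √(s_p²·(1/20+1/19)) = 1.4365
t = (35.950−31.053)/1.4365 = 3.4093
df = 37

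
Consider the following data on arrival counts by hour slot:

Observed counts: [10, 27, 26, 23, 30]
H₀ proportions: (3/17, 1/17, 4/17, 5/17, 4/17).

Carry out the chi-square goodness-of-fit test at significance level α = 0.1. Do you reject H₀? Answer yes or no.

reject H₀: yes

n = 116; E_i = n·p_i = [20.47, 6.82, 27.29, 34.12, 27.29]
χ² = (10−20.47)²/20.47 + (27−6.82)²/6.82 + (26−27.29)²/27.29 + (23−34.12)²/34.12 + (30−27.29)²/27.29 = 68.9678
df = 4
p-value (upper-tail) = 0.00000
At α=0.1: p < α → reject H₀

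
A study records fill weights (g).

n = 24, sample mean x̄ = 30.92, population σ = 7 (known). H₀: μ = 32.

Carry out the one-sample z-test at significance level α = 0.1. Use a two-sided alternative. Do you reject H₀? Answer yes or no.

reject H₀: no

SE = σ/√n = 7/√24 = 1.4289
z = (x̄−μ₀)/SE = (30.92−32)/1.4289 = -0.7558
p-value (two-sided) = 0.44974
At α=0.1: p ≥ α → fail to reject H₀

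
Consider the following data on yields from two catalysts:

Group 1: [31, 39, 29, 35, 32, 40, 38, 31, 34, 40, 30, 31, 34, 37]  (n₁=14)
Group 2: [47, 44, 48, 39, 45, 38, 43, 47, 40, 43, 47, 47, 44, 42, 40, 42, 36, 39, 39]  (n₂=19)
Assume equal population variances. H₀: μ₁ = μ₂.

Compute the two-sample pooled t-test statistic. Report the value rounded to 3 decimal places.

test statistic = -6.325

x̄₁=34.357, s₁=3.855, n₁=14
x̄₂=42.632, s₂=3.609, n₂=19
s_p² = [13·3.855² + 18·3.609²]/31 = 13.7947
SE = √(s_p²·(1/14+1/19)) = 1.3082
t = (34.357−42.632)/1.3082 = -6.3251
df = 31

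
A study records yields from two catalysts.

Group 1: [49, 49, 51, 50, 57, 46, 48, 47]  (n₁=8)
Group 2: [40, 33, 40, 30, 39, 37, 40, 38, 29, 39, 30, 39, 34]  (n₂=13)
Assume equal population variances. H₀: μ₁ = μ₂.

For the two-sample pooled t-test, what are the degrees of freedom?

degrees of freedom = 19

df = n₁ + n₂ − 2 = 8 + 13 − 2 = 19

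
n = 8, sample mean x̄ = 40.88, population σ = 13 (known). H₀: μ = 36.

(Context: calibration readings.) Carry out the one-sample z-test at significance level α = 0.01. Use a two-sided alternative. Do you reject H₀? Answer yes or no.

SE = σ/√n = 13/√8 = 4.5962
z = (x̄−μ₀)/SE = (40.88−36)/4.5962 = 1.0617
p-value (two-sided) = 0.28835
At α=0.01: p ≥ α → fail to reject H₀

reject H₀: no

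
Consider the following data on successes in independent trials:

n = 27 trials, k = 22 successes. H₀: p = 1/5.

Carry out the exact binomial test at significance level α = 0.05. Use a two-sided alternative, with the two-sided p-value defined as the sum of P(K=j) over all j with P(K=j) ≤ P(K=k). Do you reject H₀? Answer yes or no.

Exact binomial: n=27, k=22, p₀=1/5=0.2000
P(X=j) = C(n,j)·p₀^j·(1−p₀)^(n−j); p = Σ P(X=j) over j with P(X=j) ≤ P(X=22)
p-value (two-sided) = 0.00000
At α=0.05: p < α → reject H₀

reject H₀: yes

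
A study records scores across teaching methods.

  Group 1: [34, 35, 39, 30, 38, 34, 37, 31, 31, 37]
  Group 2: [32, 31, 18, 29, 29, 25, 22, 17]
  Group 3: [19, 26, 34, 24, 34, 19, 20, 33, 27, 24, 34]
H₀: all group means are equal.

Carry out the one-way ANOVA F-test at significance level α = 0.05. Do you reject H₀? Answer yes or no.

reject H₀: yes

Group means [34.60, 25.38, 26.73], grand mean 29.069
SSB = Σnᵢ(x̄ᵢ−x̄)² = 475.405; SSW = ΣΣ(x−x̄ᵢ)² = 706.457
MSB = 475.405/2 = 237.7026; MSW = 706.457/26 = 27.1714
F = MSB/MSW = 8.7483
df = (2, 26)
p-value (upper-tail) = 0.00124
At α=0.05: p < α → reject H₀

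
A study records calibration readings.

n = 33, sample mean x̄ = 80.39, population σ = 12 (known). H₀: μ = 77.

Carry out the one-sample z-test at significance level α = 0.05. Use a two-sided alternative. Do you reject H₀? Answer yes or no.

reject H₀: no

SE = σ/√n = 12/√33 = 2.0889
z = (x̄−μ₀)/SE = (80.39−77)/2.0889 = 1.6228
p-value (two-sided) = 0.10462
At α=0.05: p ≥ α → fail to reject H₀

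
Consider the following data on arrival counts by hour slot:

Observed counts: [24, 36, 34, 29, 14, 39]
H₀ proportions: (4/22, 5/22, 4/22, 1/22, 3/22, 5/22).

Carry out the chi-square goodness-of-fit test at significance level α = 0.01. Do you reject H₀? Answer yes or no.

reject H₀: yes

n = 176; E_i = n·p_i = [32.00, 40.00, 32.00, 8.00, 24.00, 40.00]
χ² = (24−32.00)²/32.00 + (36−40.00)²/40.00 + (34−32.00)²/32.00 + (29−8.00)²/8.00 + (14−24.00)²/24.00 + (39−40.00)²/40.00 = 61.8417
df = 5
p-value (upper-tail) = 0.00000
At α=0.01: p < α → reject H₀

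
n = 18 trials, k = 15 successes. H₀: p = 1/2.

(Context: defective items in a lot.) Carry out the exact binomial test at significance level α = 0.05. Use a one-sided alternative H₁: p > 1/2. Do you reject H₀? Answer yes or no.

reject H₀: yes

Exact binomial: n=18, k=15, p₀=1/2=0.5000
P(X≥15) from Σ C(n,i)·p₀^i·(1−p₀)^(n−i)
p-value (one-sided, H₁ greater) = 0.00377
At α=0.05: p < α → reject H₀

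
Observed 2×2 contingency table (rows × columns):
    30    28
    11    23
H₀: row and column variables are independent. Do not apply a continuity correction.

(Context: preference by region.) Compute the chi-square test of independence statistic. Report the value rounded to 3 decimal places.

test statistic = 3.256

Row totals [58, 34], col totals [41, 51], n=92
χ² = (30−25.85)²/25.85 + (28−32.15)²/32.15 + (11−15.15)²/15.15 + (23−18.85)²/18.85 = 3.2558
df = 1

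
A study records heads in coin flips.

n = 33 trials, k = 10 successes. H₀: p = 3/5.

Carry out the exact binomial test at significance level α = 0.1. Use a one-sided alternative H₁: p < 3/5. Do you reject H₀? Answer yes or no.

reject H₀: yes

Exact binomial: n=33, k=10, p₀=3/5=0.6000
P(X≤10) from Σ C(n,i)·p₀^i·(1−p₀)^(n−i)
p-value (one-sided, H₁ less) = 0.00054
At α=0.1: p < α → reject H₀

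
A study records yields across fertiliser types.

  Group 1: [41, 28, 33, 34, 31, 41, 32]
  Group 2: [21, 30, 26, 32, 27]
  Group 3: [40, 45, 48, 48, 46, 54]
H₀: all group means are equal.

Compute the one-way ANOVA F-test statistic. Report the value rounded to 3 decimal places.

Group means [34.29, 27.20, 46.83], grand mean 36.500
SSB = Σnᵢ(x̄ᵢ−x̄)² = 1107.438; SSW = ΣΣ(x−x̄ᵢ)² = 323.062
MSB = 1107.438/2 = 553.7190; MSW = 323.062/15 = 21.5375
F = MSB/MSW = 25.7096
df = (2, 15)

test statistic = 25.710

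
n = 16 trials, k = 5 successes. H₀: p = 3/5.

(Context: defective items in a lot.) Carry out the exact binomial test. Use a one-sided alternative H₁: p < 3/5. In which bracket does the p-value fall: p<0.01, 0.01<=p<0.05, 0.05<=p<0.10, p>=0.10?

Exact binomial: n=16, k=5, p₀=3/5=0.6000
P(X≤5) from Σ C(n,i)·p₀^i·(1−p₀)^(n−i)
p-value (one-sided, H₁ less) = 0.01914
→ bracket: 0.01<=p<0.05

p-value bracket: 0.01<=p<0.05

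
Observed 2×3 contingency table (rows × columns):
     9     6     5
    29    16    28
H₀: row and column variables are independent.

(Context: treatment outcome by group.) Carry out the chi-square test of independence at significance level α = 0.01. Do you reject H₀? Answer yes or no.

Row totals [20, 73], col totals [38, 22, 33], n=93
χ² = (9−8.17)²/8.17 + (6−4.73)²/4.73 + (5−7.10)²/7.10 + (29−29.83)²/29.83 + (16−17.27)²/17.27 + (28−25.90)²/25.90 = 1.3296
df = 2
p-value (upper-tail) = 0.51438
At α=0.01: p ≥ α → fail to reject H₀

reject H₀: no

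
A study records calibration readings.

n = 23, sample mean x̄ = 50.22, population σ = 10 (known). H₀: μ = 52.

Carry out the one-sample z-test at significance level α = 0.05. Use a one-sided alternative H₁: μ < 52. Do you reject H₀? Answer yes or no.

reject H₀: no

SE = σ/√n = 10/√23 = 2.0851
z = (x̄−μ₀)/SE = (50.22−52)/2.0851 = -0.8537
p-value (one-sided, H₁ less) = 0.19665
At α=0.05: p ≥ α → fail to reject H₀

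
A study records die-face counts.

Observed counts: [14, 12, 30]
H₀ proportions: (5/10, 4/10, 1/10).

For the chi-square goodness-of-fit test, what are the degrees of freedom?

degrees of freedom = 2

df = k − 1 = 3 − 1 = 2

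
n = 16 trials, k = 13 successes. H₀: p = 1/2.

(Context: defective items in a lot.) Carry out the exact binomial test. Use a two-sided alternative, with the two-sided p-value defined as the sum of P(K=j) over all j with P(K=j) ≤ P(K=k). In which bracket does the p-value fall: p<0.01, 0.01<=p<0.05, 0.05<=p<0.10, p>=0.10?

p-value bracket: 0.01<=p<0.05

Exact binomial: n=16, k=13, p₀=1/2=0.5000
P(X=j) = C(n,j)·p₀^j·(1−p₀)^(n−j); p = Σ P(X=j) over j with P(X=j) ≤ P(X=13)
p-value (two-sided) = 0.02127
→ bracket: 0.01<=p<0.05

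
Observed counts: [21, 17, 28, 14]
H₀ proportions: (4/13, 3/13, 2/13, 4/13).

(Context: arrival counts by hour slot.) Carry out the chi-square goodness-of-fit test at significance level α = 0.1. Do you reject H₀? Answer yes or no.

reject H₀: yes

n = 80; E_i = n·p_i = [24.62, 18.46, 12.31, 24.62]
χ² = (21−24.62)²/24.62 + (17−18.46)²/18.46 + (28−12.31)²/12.31 + (14−24.62)²/24.62 = 25.2323
df = 3
p-value (upper-tail) = 0.00001
At α=0.1: p < α → reject H₀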